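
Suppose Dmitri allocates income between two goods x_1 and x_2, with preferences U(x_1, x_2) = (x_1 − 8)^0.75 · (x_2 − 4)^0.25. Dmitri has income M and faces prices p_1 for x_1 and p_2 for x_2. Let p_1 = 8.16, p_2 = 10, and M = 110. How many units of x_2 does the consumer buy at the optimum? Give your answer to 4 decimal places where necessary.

Substituting into the budget: x_1* = 8 + 0.75·(M − 8·p_1 − 4·p_2)/p_1, and x_2* = 4 + 0.25·(…)/p_2.
Discretionary income = 110 − 8·8.16 − 4·10 = 4.72; x_2* = 4 + 0.25·4.72/10 = 4.118.

x_2* = 4.118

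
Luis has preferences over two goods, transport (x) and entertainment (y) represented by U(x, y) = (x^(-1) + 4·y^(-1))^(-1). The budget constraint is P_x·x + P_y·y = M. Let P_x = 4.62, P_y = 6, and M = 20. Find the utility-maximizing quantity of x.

x* = 1.3201

Numerically y/x = 1.754993, so x* = 20/(4.62 + 6·1.754993) = 1.3201.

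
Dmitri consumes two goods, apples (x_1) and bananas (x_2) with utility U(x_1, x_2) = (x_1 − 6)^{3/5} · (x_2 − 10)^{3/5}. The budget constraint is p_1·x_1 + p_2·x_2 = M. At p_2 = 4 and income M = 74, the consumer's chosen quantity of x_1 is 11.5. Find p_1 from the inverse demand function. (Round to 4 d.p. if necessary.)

Let x_1' = x_1−6, x_2' = x_2−10. MRS = x_2'/x_1' = p_1/p_2.
After buying the subsistence bundle (6, 10), a share 0.5 of the remaining income goes to x_1: x_1* = 6 + 0.5·(M − 6p_1 − 10p_2)/p_1.
Set x_1* = 11.5 in the demand function and solve for p_1: p_1 = 2.

p_1 = 2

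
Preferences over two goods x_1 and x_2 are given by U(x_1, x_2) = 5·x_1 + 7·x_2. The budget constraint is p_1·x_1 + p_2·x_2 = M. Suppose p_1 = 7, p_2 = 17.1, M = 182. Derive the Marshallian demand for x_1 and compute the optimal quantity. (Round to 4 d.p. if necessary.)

x_1* = 26

x_1 gives more utility per dollar, so spend all income on x_1: x_1* = M/p_1, x_2* = 0.
Numerically: x_1* = 26, x_2* = 0.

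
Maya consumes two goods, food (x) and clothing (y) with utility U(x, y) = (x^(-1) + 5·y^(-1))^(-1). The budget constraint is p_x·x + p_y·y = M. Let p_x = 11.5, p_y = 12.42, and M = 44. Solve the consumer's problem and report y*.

y* = 2.4768

MRS = MU_x/MU_y = (1/5)·(y/x)^(2). Set equal to p_x/p_y.
Hence y/x = (5·p_x/p_y)^(1/(2)), i.e. raised to the 0.5 power.
With the ratio pinned down, the budget gives x* = M/(p_x + p_y·(y/x)) and y* = (y/x)·x*.
Numerically y/x = 2.151657, so x* = 44/(11.5 + 12.42·2.151657) = 1.1511 and y* = 2.151657·1.1511 = 2.4768.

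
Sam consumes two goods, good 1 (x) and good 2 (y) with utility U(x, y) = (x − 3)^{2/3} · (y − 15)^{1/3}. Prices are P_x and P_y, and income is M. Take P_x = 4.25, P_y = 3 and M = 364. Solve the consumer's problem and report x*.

Let x' = x−3, y' = y−15. MRS = 2·y'/x' = P_x/P_y.
After buying the subsistence bundle (3, 15), a share 2/3 of the remaining income goes to x: x* = 3 + 2/3·(M − 3P_x − 15P_y)/P_x.
Discretionary income = 364 − 3·4.25 − 15·3 = 306.25; x* = 3 + 2/3·306.25/4.25 = 51.0392.

x* = 51.0392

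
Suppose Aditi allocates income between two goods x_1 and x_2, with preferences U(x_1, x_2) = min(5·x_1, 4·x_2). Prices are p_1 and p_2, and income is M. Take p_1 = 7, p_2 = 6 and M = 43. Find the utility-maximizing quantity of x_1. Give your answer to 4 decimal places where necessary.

x_1* = 2.9655

Here 4·7 + 5·6 = 58, giving x_1* = 2.9655.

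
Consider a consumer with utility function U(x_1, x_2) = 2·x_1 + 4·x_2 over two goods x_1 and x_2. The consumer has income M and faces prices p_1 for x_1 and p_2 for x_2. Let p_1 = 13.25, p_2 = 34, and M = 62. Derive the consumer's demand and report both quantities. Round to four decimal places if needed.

x_1* = 4.6792, x_2* = 0

Linear utility — the consumer picks whichever good has higher MU/price: 2/13.25 = 0.1509 vs 4/34 = 0.1176.
x_1 gives more utility per dollar, so spend all income on x_1: x_1* = M/p_1, x_2* = 0.
Numerically: x_1* = 4.6792, x_2* = 0.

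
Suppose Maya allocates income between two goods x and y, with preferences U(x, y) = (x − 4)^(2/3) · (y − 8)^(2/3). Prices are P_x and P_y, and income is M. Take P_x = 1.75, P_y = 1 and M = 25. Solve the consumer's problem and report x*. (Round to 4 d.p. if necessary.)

This is Cobb-Douglas in (x−4, y−8): tangency gives 2/3·P_y·(y−8) = 2/3·P_x·(x−4).
Substituting into the budget: x* = 4 + 0.5·(M − 4·P_x − 8·P_y)/P_x, and y* = 8 + 0.5·(…)/P_y.
Discretionary income = 25 − 4·1.75 − 8·1 = 10; x* = 4 + 0.5·10/1.75 = 6.8571.

x* = 6.8571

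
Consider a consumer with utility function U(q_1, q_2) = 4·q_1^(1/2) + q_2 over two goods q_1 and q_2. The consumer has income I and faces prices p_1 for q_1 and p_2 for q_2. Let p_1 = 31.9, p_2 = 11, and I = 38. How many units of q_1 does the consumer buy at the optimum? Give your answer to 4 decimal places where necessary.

q_1* = 0.4756

Utility is quasi-linear in q_2; the FOC for q_1 is 2/√q_1 = p_1/p_2.
Solve: √q_1 = 2·p_2/p_1, so q_1*(p_1,p_2) = (2·p_2/p_1)², and q_2* = (I − p_1·q_1*)/p_2.
Plugging in: q_1* = (2·11/31.9)² = 0.4756.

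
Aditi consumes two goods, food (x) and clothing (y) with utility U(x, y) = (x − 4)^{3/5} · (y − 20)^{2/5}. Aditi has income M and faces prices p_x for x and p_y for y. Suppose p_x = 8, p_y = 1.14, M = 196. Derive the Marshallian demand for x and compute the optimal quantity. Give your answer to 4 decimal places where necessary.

MRS = (3/2)·(y−20)/(x−4). Tangency with p_x/p_y gives y−20 = (2/3)·(p_x/p_y)·(x−4).
After buying the subsistence bundle (4, 20), a share 0.6 of the remaining income goes to x: x* = 4 + 0.6·(M − 4p_x − 20p_y)/p_x.
Discretionary income = 196 − 4·8 − 20·1.14 = 141.2; x* = 4 + 0.6·141.2/8 = 14.59.

x* = 14.59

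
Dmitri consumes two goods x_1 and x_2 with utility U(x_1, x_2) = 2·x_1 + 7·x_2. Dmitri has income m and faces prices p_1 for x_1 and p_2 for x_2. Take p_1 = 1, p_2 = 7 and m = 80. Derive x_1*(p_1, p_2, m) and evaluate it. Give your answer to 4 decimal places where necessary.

Perfect substitutes: compare marginal utility per dollar. 2/p_1 vs 7/p_2 → 2 vs 1.
x_1 gives more utility per dollar, so spend all income on x_1: x_1* = m/p_1, x_2* = 0.
Numerically: x_1* = 80, x_2* = 0.

x_1* = 80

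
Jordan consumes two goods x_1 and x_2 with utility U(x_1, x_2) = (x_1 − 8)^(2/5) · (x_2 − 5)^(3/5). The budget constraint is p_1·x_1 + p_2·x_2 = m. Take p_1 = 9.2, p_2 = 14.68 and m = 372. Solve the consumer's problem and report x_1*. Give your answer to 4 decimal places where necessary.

x_1* = 17.7826

After buying the subsistence bundle (8, 5), a share 0.4 of the remaining income goes to x_1: x_1* = 8 + 0.4·(m − 8p_1 − 5p_2)/p_1.
Discretionary income = 372 − 8·9.2 − 5·14.68 = 225; x_1* = 8 + 0.4·225/9.2 = 17.7826.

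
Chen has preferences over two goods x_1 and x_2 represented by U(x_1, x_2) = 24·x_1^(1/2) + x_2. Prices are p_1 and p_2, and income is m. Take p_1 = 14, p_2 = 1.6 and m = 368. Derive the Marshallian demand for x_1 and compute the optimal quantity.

x_1* = 1.8808

Thus x_1* = (12·p_2/p_1)² — independent of m — with the rest of income spent on x_2.
Plugging in: x_1* = (12·1.6/14)² = 1.8808.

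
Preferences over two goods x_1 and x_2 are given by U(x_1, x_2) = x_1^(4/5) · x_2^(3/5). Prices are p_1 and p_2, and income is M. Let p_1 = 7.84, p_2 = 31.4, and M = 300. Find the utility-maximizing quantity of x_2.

Tangency: MRS = (4/3)·x_2/x_1 = p_1/p_2.
So 0.8·p_2·x_2 = 0.6·p_1·x_1; combined with the budget, a share 4/7 of income goes to x_1.
Demand: x_1*(p_1,p_2,M) = 4/7·M/p_1 and x_2* = 3/7·M/p_2.
At p_1=7.84, p_2=31.4, M=300: x_2* = 3/7·300/31.4 = 4.0946.

x_2* = 4.0946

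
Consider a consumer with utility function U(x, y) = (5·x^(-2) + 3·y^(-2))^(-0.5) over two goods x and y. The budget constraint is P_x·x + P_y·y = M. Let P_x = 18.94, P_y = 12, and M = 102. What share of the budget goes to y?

share on y = 0.3835

Substitute y = (y/x)·x into the budget: x* = M/(P_x + P_y·(y/x)).
Numerically y/x = 0.982012, so x* = 102/(18.94 + 12·0.982012) = 3.3199 and y* = 0.982012·3.3199 = 3.2601.
Expenditure on y: 12·3.2601 = 39.1218; share = 0.3835.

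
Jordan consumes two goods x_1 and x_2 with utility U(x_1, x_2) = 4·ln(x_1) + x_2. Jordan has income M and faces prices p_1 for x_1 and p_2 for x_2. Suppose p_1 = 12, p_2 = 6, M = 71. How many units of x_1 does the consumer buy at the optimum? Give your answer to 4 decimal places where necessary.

Set MRS = p_1/p_2: (4/x_1)/1 = p_1/p_2.
So x_1*(p_1,p_2) = 4·p_2/p_1, independent of income; and x_2* = (M − 4·p_2)/p_2.
At the given prices: x_1* = 4·6/12 = 2.

x_1* = 2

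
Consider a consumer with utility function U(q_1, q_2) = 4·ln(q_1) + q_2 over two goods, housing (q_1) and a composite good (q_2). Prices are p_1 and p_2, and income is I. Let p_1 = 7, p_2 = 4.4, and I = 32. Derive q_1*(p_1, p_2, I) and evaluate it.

q_1* = 2.5143

Set MRS = p_1/p_2: (4/q_1)/1 = p_1/p_2.
So q_1*(p_1,p_2) = 4·p_2/p_1, independent of income; and q_2* = (I − 4·p_2)/p_2.
At the given prices: q_1* = 4·4.4/7 = 2.5143.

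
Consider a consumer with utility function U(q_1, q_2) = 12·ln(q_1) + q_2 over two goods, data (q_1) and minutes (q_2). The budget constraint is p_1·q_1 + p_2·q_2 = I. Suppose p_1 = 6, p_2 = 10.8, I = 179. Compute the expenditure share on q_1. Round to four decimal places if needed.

Set MRS = p_1/p_2: (12/q_1)/1 = p_1/p_2.
So q_1*(p_1,p_2) = 12·p_2/p_1, independent of income; and q_2* = (I − 12·p_2)/p_2.
At the given prices: q_1* = 12·10.8/6 = 21.6, and q_2* = 4.5741.
Expenditure on q_1: 6·21.6 = 129.6; share = 0.724.

share on q_1 = 0.724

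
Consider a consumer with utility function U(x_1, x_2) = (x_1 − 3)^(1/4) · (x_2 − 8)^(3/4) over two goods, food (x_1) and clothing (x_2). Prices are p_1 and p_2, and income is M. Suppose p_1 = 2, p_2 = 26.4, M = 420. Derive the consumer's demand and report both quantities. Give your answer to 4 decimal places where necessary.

x_1* = 28.35, x_2* = 13.7614

Let x_1' = x_1−3, x_2' = x_2−8. MRS = (1/3)·x_2'/x_1' = p_1/p_2.
After buying the subsistence bundle (3, 8), a share 0.25 of the remaining income goes to x_1: x_1* = 3 + 0.25·(M − 3p_1 − 8p_2)/p_1.
Discretionary income = 420 − 3·2 − 8·26.4 = 202.8; x_1* = 3 + 0.25·202.8/2 = 28.35; x_2* = 8 + 0.75·202.8/26.4 = 13.7614.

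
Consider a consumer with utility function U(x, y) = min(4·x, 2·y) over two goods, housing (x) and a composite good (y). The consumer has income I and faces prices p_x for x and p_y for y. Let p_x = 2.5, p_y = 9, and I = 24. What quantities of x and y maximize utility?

x* = 1.1707, y* = 2.3415

With perfect complements, no substitution: consume in ratio x:y = 2:4.
Budget: p_x·x + p_y·2·x = I, so (2·p_x + 4·p_y)·x = 2·I.
Demand: x*(p_x,p_y,I) = 2·I/(2·p_x + 4·p_y), y* = 4·I/(2·p_x + 4·p_y).
Here 2·2.5 + 4·9 = 41, giving x* = 1.1707 and y* = 2.3415.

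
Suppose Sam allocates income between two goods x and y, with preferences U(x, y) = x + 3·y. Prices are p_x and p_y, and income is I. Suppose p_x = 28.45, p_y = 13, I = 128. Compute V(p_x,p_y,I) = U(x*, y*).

Perfect substitutes: compare marginal utility per dollar. 1/p_x vs 3/p_y → 0.0351 vs 0.2308.
y gives more utility per dollar, so spend all income on y: y* = I/p_y, x* = 0.
Numerically: x* = 0, y* = 9.8462.
Utility at the optimum: U(0, 9.8462) = 29.5385.

V = 29.5385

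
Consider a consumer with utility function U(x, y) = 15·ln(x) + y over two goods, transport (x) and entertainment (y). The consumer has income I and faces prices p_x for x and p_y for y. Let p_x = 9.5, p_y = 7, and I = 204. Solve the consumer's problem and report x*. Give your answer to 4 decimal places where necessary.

MU_x = 15/x, MU_y = 1. Tangency: 15/x = p_x/p_y.
So x*(p_x,p_y) = 15·p_y/p_x, independent of income; and y* = (I − 15·p_y)/p_y.
At the given prices: x* = 15·7/9.5 = 11.0526.

x* = 11.0526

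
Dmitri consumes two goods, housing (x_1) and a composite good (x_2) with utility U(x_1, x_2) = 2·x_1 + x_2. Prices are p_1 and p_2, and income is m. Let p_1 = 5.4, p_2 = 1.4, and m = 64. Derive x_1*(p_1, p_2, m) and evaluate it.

Linear utility — the consumer picks whichever good has higher MU/price: 2/5.4 = 0.3704 vs 1/1.4 = 0.7143.
x_2 gives more utility per dollar, so spend all income on x_2: x_2* = m/p_2, x_1* = 0.
Numerically: x_1* = 0, x_2* = 45.7143.

x_1* = 0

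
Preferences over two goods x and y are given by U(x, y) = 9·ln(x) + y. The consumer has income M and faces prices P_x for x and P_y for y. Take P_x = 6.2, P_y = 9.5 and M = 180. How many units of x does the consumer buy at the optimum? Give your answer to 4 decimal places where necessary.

x* = 13.7903

Set MRS = P_x/P_y: (9/x)/1 = P_x/P_y.
So x*(P_x,P_y) = 9·P_y/P_x, independent of income; and y* = (M − 9·P_y)/P_y.
At the given prices: x* = 9·9.5/6.2 = 13.7903.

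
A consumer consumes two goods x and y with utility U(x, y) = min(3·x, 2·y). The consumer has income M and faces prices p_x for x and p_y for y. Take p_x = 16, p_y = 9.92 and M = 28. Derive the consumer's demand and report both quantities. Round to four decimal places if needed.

x* = 0.9067, y* = 1.3601

Leontief preferences: the optimum is at the kink where x/2 = y/3, i.e. y = (3/2)·x.
Budget: p_x·x + p_y·(3/2)·x = M, so (2·p_x + 3·p_y)·x = 2·M.
Demand: x*(p_x,p_y,M) = 2·M/(2·p_x + 3·p_y), y* = 3·M/(2·p_x + 3·p_y).
Here 2·16 + 3·9.92 = 61.76, giving x* = 0.9067 and y* = 1.3601.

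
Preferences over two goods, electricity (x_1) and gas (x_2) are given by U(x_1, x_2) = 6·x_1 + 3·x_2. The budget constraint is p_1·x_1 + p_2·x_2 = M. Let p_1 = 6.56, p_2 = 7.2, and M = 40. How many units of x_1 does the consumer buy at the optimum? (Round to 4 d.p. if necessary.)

Perfect substitutes: compare marginal utility per dollar. 6/p_1 vs 3/p_2 → 0.9146 vs 0.4167.
x_1 gives more utility per dollar, so spend all income on x_1: x_1* = M/p_1, x_2* = 0.
Numerically: x_1* = 6.0976, x_2* = 0.

x_1* = 6.0976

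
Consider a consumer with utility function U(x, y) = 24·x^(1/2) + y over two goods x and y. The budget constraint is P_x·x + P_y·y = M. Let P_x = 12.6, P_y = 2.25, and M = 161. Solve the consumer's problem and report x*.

x* = 4.5918

Plugging in: x* = (12·2.25/12.6)² = 4.5918.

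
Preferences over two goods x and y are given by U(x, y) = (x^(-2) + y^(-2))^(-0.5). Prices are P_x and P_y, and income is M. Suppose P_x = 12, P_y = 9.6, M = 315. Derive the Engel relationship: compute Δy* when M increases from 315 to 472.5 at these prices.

Δy* = 7.5941

MRS = MU_x/MU_y = (y/x)^(3). Set equal to P_x/P_y.
Solve for the ratio: y/x = [P_x/P_y]^(1/3).
With the ratio pinned down, the budget gives x* = M/(P_x + P_y·(y/x)) and y* = (y/x)·x*.
Numerically y/x = 1.077217, so x* = 315/(12 + 9.6·1.077217) = 14.0995 and y* = 1.077217·14.0995 = 15.1882.
At M' = 472.5: y* = 22.7823. Change: 22.7823 − 15.1882 = 7.5941.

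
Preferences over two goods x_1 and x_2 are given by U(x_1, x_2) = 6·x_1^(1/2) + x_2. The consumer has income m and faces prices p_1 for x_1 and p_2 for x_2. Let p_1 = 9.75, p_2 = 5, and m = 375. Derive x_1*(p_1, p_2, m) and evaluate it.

x_1* = 2.3669

MU_x_1 = 3/√x_1, MU_x_2 = 1. Tangency: 3/√x_1 = p_1/p_2.
Solve: √x_1 = 3·p_2/p_1, so x_1*(p_1,p_2) = (3·p_2/p_1)², and x_2* = (m − p_1·x_1*)/p_2.
Plugging in: x_1* = (3·5/9.75)² = 2.3669.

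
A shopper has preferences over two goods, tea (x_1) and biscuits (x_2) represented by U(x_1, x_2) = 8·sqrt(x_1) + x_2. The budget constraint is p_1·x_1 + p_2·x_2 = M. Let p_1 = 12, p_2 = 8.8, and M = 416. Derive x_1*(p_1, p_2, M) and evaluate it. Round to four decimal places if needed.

x_1* = 8.6044

Utility is quasi-linear in x_2; the FOC for x_1 is 4/√x_1 = p_1/p_2.
Thus x_1* = (4·p_2/p_1)² — independent of M — with the rest of income spent on x_2.
Plugging in: x_1* = (4·8.8/12)² = 8.6044.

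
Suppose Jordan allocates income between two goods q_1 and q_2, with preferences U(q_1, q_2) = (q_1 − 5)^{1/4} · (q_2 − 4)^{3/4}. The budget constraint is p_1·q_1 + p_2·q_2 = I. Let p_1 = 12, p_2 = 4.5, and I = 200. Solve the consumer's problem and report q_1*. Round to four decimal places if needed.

q_1* = 7.5417

This is Cobb-Douglas in (q_1−5, q_2−4): tangency gives 0.25·p_2·(q_2−4) = 0.75·p_1·(q_1−5).
Substituting into the budget: q_1* = 5 + 0.25·(I − 5·p_1 − 4·p_2)/p_1, and q_2* = 4 + 0.75·(…)/p_2.
Discretionary income = 200 − 5·12 − 4·4.5 = 122; q_1* = 5 + 0.25·122/12 = 7.5417.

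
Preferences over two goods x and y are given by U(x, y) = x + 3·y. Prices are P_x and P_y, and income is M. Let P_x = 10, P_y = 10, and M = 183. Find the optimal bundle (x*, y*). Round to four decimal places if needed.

Perfect substitutes: compare marginal utility per dollar. 1/P_x vs 3/P_y → 0.1 vs 0.3.
y gives more utility per dollar, so spend all income on y: y* = M/P_y, x* = 0.
Numerically: x* = 0, y* = 18.3.

x* = 0, y* = 18.3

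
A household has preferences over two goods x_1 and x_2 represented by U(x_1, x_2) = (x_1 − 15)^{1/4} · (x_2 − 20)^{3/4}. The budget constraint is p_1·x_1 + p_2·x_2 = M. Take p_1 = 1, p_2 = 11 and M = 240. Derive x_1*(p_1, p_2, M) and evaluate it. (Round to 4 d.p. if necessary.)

This is Cobb-Douglas in (x_1−15, x_2−20): tangency gives 0.25·p_2·(x_2−20) = 0.75·p_1·(x_1−15).
Substituting into the budget: x_1* = 15 + 0.25·(M − 15·p_1 − 20·p_2)/p_1, and x_2* = 20 + 0.75·(…)/p_2.
Discretionary income = 240 − 15·1 − 20·11 = 5; x_1* = 15 + 0.25·5/1 = 16.25.

x_1* = 16.25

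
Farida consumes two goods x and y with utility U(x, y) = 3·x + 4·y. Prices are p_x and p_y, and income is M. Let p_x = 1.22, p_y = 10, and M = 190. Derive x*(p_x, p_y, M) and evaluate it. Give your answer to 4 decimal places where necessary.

x* = 155.7377

Linear utility — the consumer picks whichever good has higher MU/price: 3/1.22 = 2.459 vs 4/10 = 0.4.
x gives more utility per dollar, so spend all income on x: x* = M/p_x, y* = 0.
Numerically: x* = 155.7377, y* = 0.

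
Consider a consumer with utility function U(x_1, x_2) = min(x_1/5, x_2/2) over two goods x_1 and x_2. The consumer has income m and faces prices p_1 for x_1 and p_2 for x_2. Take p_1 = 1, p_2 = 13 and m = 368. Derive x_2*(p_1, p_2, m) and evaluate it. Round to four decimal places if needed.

x_2* = 23.7419

Leontief preferences: the optimum is at the kink where x_1/5 = x_2/2, i.e. x_2 = (2/5)·x_1.
Budget: p_1·x_1 + p_2·(2/5)·x_1 = m, so (5·p_1 + 2·p_2)·x_1 = 5·m.
Demand: x_1*(p_1,p_2,m) = 5·m/(5·p_1 + 2·p_2), x_2* = 2·m/(5·p_1 + 2·p_2).
Here 5·1 + 2·13 = 31, giving x_2* = 23.7419.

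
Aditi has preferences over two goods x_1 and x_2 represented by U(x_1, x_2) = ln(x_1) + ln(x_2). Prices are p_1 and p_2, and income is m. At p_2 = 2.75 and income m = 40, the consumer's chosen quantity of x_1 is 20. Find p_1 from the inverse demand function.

p_1 = 1

MU_x_1/MU_x_2 = (x_2)/(x_1); tangency sets this equal to p_1/p_2.
So p_2·x_2 = p_1·x_1; combined with the budget, a share 0.5 of income goes to x_1.
Demand: x_1*(p_1,p_2,m) = 0.5·m/p_1 and x_2* = 0.5·m/p_2.
Set x_1* = 20 in the demand function and solve for p_1: p_1 = 1.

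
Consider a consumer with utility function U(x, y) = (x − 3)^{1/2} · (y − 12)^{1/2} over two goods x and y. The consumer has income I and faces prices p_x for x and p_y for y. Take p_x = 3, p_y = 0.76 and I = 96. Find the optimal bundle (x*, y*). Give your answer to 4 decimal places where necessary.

x* = 15.98, y* = 63.2368

Let x' = x−3, y' = y−12. MRS = y'/x' = p_x/p_y.
Substituting into the budget: x* = 3 + 0.5·(I − 3·p_x − 12·p_y)/p_x, and y* = 12 + 0.5·(…)/p_y.
Discretionary income = 96 − 3·3 − 12·0.76 = 77.88; x* = 3 + 0.5·77.88/3 = 15.98; y* = 12 + 0.5·77.88/0.76 = 63.2368.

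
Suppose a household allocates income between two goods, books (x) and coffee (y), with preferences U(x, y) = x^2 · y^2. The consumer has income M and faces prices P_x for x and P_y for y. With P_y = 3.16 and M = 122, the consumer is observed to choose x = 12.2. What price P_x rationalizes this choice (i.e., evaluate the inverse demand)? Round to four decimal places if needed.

Tangency: MRS = y/x = P_x/P_y.
So 2·P_y·y = 2·P_x·x; combined with the budget, a share 0.5 of income goes to x.
Demand: x*(P_x,P_y,M) = 0.5·M/P_x and y* = 0.5·M/P_y.
Set x* = 12.2 in the demand function and solve for P_x: P_x = 5.

P_x = 5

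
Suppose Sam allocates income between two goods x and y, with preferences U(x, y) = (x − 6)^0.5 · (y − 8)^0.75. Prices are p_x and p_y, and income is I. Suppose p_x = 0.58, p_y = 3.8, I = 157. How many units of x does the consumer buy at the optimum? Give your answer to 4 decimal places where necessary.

x* = 90.9103

Substituting into the budget: x* = 6 + 0.4·(I − 6·p_x − 8·p_y)/p_x, and y* = 8 + 0.6·(…)/p_y.
Discretionary income = 157 − 6·0.58 − 8·3.8 = 123.12; x* = 6 + 0.4·123.12/0.58 = 90.9103.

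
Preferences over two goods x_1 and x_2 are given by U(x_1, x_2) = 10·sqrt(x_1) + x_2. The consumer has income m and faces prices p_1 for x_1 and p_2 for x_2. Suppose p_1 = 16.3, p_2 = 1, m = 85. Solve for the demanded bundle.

Utility is quasi-linear in x_2; the FOC for x_1 is 5/√x_1 = p_1/p_2.
Thus x_1* = (5·p_2/p_1)² — independent of m — with the rest of income spent on x_2.
Plugging in: x_1* = (5·1/16.3)² = 0.0941, x_2* = 83.4663.

x_1* = 0.0941, x_2* = 83.4663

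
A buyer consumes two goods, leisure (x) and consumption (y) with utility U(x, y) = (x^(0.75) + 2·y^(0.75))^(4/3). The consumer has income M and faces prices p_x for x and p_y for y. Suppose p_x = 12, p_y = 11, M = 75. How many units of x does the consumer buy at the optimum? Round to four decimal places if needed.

From the CES first-order condition, (1/2)·(y/x)^(0.25) = p_x/p_y.
Solve for the ratio: y/x = [2·p_x/p_y]^(4).
With the ratio pinned down, the budget gives x* = M/(p_x + p_y·(y/x)) and y* = (y/x)·x*.
Numerically y/x = 22.660747, so x* = 75/(12 + 11·22.660747) = 0.2871.

x* = 0.2871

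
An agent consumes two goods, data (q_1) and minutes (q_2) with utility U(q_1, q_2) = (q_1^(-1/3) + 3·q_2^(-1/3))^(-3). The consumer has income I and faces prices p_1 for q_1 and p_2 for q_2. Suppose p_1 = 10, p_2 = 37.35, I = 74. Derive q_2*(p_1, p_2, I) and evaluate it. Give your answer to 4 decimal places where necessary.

MU_q_1 ∝ q_1^(-4/3), MU_q_2 ∝ 3·q_2^(-4/3), so MRS = (1/3)·(q_2/q_1)^(4/3) = p_1/p_2.
Solve for the ratio: q_2/q_1 = [3·p_1/p_2]^(0.75).
Substitute q_2 = (q_2/q_1)·q_1 into the budget: q_1* = I/(p_1 + p_2·(q_2/q_1)).
Numerically q_2/q_1 = 0.848444, so q_1* = 74/(10 + 37.35·0.848444) = 1.775 and q_2* = 0.848444·1.775 = 1.506.

q_2* = 1.506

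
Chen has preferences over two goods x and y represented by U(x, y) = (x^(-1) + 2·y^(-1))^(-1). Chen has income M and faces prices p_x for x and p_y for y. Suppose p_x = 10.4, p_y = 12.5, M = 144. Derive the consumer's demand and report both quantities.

MRS = MU_x/MU_y = (1/2)·(y/x)^(2). Set equal to p_x/p_y.
Hence y/x = (2·p_x/p_y)^(1/(2)), i.e. raised to the 0.5 power.
With the ratio pinned down, the budget gives x* = M/(p_x + p_y·(y/x)) and y* = (y/x)·x*.
Numerically y/x = 1.289961, so x* = 144/(10.4 + 12.5·1.289961) = 5.4289 and y* = 1.289961·5.4289 = 7.0031.

x* = 5.4289, y* = 7.0031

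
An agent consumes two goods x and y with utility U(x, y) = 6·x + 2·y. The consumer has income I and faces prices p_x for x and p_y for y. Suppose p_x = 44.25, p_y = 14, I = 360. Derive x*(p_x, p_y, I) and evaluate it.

Linear utility — the consumer picks whichever good has higher MU/price: 6/44.25 = 0.1356 vs 2/14 = 0.1429.
y gives more utility per dollar, so spend all income on y: y* = I/p_y, x* = 0.
Numerically: x* = 0, y* = 25.7143.

x* = 0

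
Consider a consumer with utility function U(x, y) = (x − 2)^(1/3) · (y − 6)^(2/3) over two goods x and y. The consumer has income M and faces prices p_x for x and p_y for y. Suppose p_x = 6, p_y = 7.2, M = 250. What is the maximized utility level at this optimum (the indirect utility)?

V = 15.213

This is Cobb-Douglas in (x−2, y−6): tangency gives 1/3·p_y·(y−6) = 2/3·p_x·(x−2).
Substituting into the budget: x* = 2 + 1/3·(M − 2·p_x − 6·p_y)/p_x, and y* = 6 + 2/3·(…)/p_y.
Discretionary income = 250 − 2·6 − 6·7.2 = 194.8; x* = 2 + 1/3·194.8/6 = 12.8222; y* = 6 + 2/3·194.8/7.2 = 24.037.
Utility at the optimum: U(12.8222, 24.037) = 15.213.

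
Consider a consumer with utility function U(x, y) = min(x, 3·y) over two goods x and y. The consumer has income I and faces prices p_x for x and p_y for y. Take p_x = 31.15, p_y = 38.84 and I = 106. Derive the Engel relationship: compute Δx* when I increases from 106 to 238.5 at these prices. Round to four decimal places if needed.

Δx* = 3.0048

With perfect complements, no substitution: consume in ratio x:y = 3:1.
Budget: p_x·x + p_y·(1/3)·x = I, so (3·p_x + p_y)·x = 3·I.
Demand: x*(p_x,p_y,I) = 3·I/(3·p_x + p_y), y* = I/(3·p_x + p_y).
Here 3·31.15 + 38.84 = 132.29, giving x* = 2.4038.
At I' = 238.5: x* = 5.4086. Change: 5.4086 − 2.4038 = 3.0048.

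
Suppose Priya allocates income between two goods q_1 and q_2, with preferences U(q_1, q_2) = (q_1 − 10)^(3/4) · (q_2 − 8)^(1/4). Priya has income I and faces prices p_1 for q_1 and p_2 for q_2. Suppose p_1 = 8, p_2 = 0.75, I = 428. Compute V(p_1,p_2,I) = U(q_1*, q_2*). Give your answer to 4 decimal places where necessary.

V = 44.0275

MRS = 3·(q_2−8)/(q_1−10). Tangency with p_1/p_2 gives q_2−8 = (1/3)·(p_1/p_2)·(q_1−10).
Substituting into the budget: q_1* = 10 + 0.75·(I − 10·p_1 − 8·p_2)/p_1, and q_2* = 8 + 0.25·(…)/p_2.
Discretionary income = 428 − 10·8 − 8·0.75 = 342; q_1* = 10 + 0.75·342/8 = 42.0625; q_2* = 8 + 0.25·342/0.75 = 122.
Utility at the optimum: U(42.0625, 122) = 44.0275.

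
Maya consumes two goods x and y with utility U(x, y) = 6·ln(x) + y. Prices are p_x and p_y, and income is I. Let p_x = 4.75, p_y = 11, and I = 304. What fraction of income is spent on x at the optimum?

share on x = 0.2171

MU_x = 6/x, MU_y = 1. Tangency: 6/x = p_x/p_y.
So x*(p_x,p_y) = 6·p_y/p_x, independent of income; and y* = (I − 6·p_y)/p_y.
At the given prices: x* = 6·11/4.75 = 13.8947, and y* = 21.6364.
Expenditure on x: 4.75·13.8947 = 66; share = 0.2171.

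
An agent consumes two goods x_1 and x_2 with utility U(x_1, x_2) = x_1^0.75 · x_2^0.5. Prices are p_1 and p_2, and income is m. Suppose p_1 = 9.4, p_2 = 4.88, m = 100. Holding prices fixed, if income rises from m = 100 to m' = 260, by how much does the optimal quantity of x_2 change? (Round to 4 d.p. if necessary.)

Δx_2* = 13.1148

Tangency: MRS = (3/2)·x_2/x_1 = p_1/p_2.
Rearranging, p_2·x_2 = (2/3)·p_1·x_1. Substituting into the budget gives p_1·x_1·(1 + (2/3)) = m.
Demand: x_1*(p_1,p_2,m) = 0.6·m/p_1 and x_2* = 0.4·m/p_2.
At p_1=9.4, p_2=4.88, m=100: x_2* = 0.4·100/4.88 = 8.1967.
At m' = 260: x_2* = 21.3115. Change: 21.3115 − 8.1967 = 13.1148.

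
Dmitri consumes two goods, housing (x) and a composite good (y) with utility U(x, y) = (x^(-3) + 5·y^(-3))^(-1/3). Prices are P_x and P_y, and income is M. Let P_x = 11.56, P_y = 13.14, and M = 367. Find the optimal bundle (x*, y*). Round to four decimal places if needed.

From the CES first-order condition, (1/5)·(y/x)^(4) = P_x/P_y.
Hence y/x = (5·P_x/P_y)^(1/(4)), i.e. raised to the 0.25 power.
With the ratio pinned down, the budget gives x* = M/(P_x + P_y·(y/x)) and y* = (y/x)·x*.
Numerically y/x = 1.448215, so x* = 367/(11.56 + 13.14·1.448215) = 11.9976 and y* = 1.448215·11.9976 = 17.3751.

x* = 11.9976, y* = 17.3751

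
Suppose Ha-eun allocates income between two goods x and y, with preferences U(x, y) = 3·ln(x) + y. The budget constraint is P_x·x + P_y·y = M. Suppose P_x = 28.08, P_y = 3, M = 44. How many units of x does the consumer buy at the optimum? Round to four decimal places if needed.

Set MRS = P_x/P_y: (3/x)/1 = P_x/P_y.
So x*(P_x,P_y) = 3·P_y/P_x, independent of income; and y* = (M − 3·P_y)/P_y.
At the given prices: x* = 3·3/28.08 = 0.3205.

x* = 0.3205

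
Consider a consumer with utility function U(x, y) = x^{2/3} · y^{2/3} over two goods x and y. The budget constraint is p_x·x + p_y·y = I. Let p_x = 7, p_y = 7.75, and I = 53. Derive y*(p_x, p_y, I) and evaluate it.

y* = 3.4194

The MRS is y/x. Set MRS = p_x/p_y.
Rearranging, p_y·y = p_x·x. Substituting into the budget gives p_x·x·(1 + 1) = I.
Demand: x*(p_x,p_y,I) = 0.5·I/p_x and y* = 0.5·I/p_y.
At p_x=7, p_y=7.75, I=53: y* = 0.5·53/7.75 = 3.4194.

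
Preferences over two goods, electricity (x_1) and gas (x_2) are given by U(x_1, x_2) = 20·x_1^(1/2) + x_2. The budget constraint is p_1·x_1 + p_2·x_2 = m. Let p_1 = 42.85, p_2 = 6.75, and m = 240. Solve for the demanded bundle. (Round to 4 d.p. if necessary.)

MU_x_1 = 10/√x_1, MU_x_2 = 1. Tangency: 10/√x_1 = p_1/p_2.
Thus x_1* = (10·p_2/p_1)² — independent of m — with the rest of income spent on x_2.
Plugging in: x_1* = (10·6.75/42.85)² = 2.4815, x_2* = 19.8029.

x_1* = 2.4815, x_2* = 19.8029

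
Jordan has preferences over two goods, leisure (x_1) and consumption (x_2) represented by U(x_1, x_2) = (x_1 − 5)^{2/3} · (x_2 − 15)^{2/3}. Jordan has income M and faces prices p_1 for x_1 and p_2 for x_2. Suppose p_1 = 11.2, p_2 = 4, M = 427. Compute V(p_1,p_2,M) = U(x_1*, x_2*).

V = 66.2911

This is Cobb-Douglas in (x_1−5, x_2−15): tangency gives 2/3·p_2·(x_2−15) = 2/3·p_1·(x_1−5).
Substituting into the budget: x_1* = 5 + 0.5·(M − 5·p_1 − 15·p_2)/p_1, and x_2* = 15 + 0.5·(…)/p_2.
Discretionary income = 427 − 5·11.2 − 15·4 = 311; x_1* = 5 + 0.5·311/11.2 = 18.8839; x_2* = 15 + 0.5·311/4 = 53.875.
Utility at the optimum: U(18.8839, 53.875) = 66.2911.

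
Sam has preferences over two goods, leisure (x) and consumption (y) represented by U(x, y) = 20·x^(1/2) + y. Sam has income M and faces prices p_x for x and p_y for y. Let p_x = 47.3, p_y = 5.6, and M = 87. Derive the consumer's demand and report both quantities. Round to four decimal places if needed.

MU_x = 10/√x, MU_y = 1. Tangency: 10/√x = p_x/p_y.
Solve: √x = 10·p_y/p_x, so x*(p_x,p_y) = (10·p_y/p_x)², and y* = (M − p_x·x*)/p_y.
Plugging in: x* = (10·5.6/47.3)² = 1.4017, y* = 3.6964.

x* = 1.4017, y* = 3.6964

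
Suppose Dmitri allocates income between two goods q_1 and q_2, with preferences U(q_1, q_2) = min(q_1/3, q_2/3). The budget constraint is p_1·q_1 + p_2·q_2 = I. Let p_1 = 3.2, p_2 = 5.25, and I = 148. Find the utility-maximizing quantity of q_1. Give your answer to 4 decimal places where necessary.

q_1* = 17.5148

With perfect complements, no substitution: consume in ratio q_1:q_2 = 3:3.
Budget: p_1·q_1 + p_2·q_1 = I, so (3·p_1 + 3·p_2)·q_1 = 3·I.
Demand: q_1*(p_1,p_2,I) = 3·I/(3·p_1 + 3·p_2), q_2* = 3·I/(3·p_1 + 3·p_2).
Here 3·3.2 + 3·5.25 = 25.35, giving q_1* = 17.5148.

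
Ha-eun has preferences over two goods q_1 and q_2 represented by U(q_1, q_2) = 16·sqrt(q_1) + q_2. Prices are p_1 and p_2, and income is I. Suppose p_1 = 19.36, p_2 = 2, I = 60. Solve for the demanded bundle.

Set MRS = p_1/p_2: 8·q_1^(−1/2) = p_1/p_2.
Solve: √q_1 = 8·p_2/p_1, so q_1*(p_1,p_2) = (8·p_2/p_1)², and q_2* = (I − p_1·q_1*)/p_2.
Plugging in: q_1* = (8·2/19.36)² = 0.683, q_2* = 23.3884.

q_1* = 0.683, q_2* = 23.3884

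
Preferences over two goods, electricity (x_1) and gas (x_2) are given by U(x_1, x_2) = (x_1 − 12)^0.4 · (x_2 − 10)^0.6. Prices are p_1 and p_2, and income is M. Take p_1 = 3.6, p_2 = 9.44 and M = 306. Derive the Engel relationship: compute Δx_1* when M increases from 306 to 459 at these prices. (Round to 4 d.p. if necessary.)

Δx_1* = 17

Let x_1' = x_1−12, x_2' = x_2−10. MRS = (2/3)·x_2'/x_1' = p_1/p_2.
Substituting into the budget: x_1* = 12 + 0.4·(M − 12·p_1 − 10·p_2)/p_1, and x_2* = 10 + 0.6·(…)/p_2.
Discretionary income = 306 − 12·3.6 − 10·9.44 = 168.4; x_1* = 12 + 0.4·168.4/3.6 = 30.7111.
At M' = 459: x_1* = 47.7111. Change: 47.7111 − 30.7111 = 17.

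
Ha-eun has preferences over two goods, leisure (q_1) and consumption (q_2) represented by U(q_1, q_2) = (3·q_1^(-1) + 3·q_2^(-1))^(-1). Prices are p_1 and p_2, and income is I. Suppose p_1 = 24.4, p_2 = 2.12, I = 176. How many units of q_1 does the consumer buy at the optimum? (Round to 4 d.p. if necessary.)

From the CES first-order condition, (q_2/q_1)^(2) = p_1/p_2.
Solve for the ratio: q_2/q_1 = [p_1/p_2]^(0.5).
With the ratio pinned down, the budget gives q_1* = I/(p_1 + p_2·(q_2/q_1)) and q_2* = (q_2/q_1)·q_1*.
Numerically q_2/q_1 = 3.392556, so q_1* = 176/(24.4 + 2.12·3.392556) = 5.571.

q_1* = 5.571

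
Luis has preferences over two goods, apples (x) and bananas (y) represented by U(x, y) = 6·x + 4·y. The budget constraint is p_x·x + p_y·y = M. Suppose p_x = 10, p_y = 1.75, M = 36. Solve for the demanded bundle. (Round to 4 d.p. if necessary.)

x* = 0, y* = 20.5714

Perfect substitutes: compare marginal utility per dollar. 6/p_x vs 4/p_y → 0.6 vs 2.2857.
y gives more utility per dollar, so spend all income on y: y* = M/p_y, x* = 0.
Numerically: x* = 0, y* = 20.5714.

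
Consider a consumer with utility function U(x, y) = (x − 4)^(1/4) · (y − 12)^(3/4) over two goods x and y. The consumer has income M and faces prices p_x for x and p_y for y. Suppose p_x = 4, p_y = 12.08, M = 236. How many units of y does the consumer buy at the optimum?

y* = 16.6589

This is Cobb-Douglas in (x−4, y−12): tangency gives 0.25·p_y·(y−12) = 0.75·p_x·(x−4).
Substituting into the budget: x* = 4 + 0.25·(M − 4·p_x − 12·p_y)/p_x, and y* = 12 + 0.75·(…)/p_y.
Discretionary income = 236 − 4·4 − 12·12.08 = 75.04; y* = 12 + 0.75·75.04/12.08 = 16.6589.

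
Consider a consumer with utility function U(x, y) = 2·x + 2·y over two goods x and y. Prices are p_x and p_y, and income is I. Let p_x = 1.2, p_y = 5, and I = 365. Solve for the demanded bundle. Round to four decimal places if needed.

x* = 304.1667, y* = 0

Linear utility — the consumer picks whichever good has higher MU/price: 2/1.2 = 1.6667 vs 2/5 = 0.4.
x gives more utility per dollar, so spend all income on x: x* = I/p_x, y* = 0.
Numerically: x* = 304.1667, y* = 0.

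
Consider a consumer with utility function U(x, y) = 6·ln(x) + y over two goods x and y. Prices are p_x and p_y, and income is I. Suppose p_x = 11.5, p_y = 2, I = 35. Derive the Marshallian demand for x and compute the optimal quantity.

MU_x = 6/x, MU_y = 1. Tangency: 6/x = p_x/p_y.
So x*(p_x,p_y) = 6·p_y/p_x, independent of income; and y* = (I − 6·p_y)/p_y.
At the given prices: x* = 6·2/11.5 = 1.0435.

x* = 1.0435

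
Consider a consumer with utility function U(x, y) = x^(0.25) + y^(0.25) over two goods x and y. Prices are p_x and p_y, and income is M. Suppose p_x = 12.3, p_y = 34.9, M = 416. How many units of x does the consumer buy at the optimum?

MRS = MU_x/MU_y = (y/x)^(0.75). Set equal to p_x/p_y.
Hence y/x = (p_x/p_y)^(1/(0.75)), i.e. raised to the 4/3 power.
With the ratio pinned down, the budget gives x* = M/(p_x + p_y·(y/x)) and y* = (y/x)·x*.
Numerically y/x = 0.248947, so x* = 416/(12.3 + 34.9·0.248947) = 19.8206.

x* = 19.8206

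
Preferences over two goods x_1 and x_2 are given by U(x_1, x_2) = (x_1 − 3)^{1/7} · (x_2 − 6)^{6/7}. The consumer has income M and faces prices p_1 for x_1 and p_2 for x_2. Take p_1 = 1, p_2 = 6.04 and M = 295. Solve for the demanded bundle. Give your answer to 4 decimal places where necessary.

This is Cobb-Douglas in (x_1−3, x_2−6): tangency gives 1/7·p_2·(x_2−6) = 6/7·p_1·(x_1−3).
After buying the subsistence bundle (3, 6), a share 1/7 of the remaining income goes to x_1: x_1* = 3 + 1/7·(M − 3p_1 − 6p_2)/p_1.
Discretionary income = 295 − 3·1 − 6·6.04 = 255.76; x_1* = 3 + 1/7·255.76/1 = 39.5371; x_2* = 6 + 6/7·255.76/6.04 = 42.2952.

x_1* = 39.5371, x_2* = 42.2952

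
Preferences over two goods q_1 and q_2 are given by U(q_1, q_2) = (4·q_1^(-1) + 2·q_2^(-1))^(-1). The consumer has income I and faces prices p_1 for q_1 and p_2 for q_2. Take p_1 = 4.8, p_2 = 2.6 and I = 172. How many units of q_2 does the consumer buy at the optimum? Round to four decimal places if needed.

MRS = MU_q_1/MU_q_2 = 2·(q_2/q_1)^(2). Set equal to p_1/p_2.
Solve for the ratio: q_2/q_1 = [(1/2)·p_1/p_2]^(0.5).
With the ratio pinned down, the budget gives q_1* = I/(p_1 + p_2·(q_2/q_1)) and q_2* = (q_2/q_1)·q_1*.
Numerically q_2/q_1 = 0.960769, so q_1* = 172/(4.8 + 2.6·0.960769) = 23.5681 and q_2* = 0.960769·23.5681 = 22.6435.

q_2* = 22.6435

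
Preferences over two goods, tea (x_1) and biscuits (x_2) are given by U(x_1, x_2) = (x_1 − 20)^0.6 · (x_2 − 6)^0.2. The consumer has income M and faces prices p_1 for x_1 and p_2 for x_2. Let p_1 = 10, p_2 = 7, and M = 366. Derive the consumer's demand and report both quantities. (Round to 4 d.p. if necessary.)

x_1* = 29.3, x_2* = 10.4286

Discretionary income = 366 − 20·10 − 6·7 = 124; x_1* = 20 + 0.75·124/10 = 29.3; x_2* = 6 + 0.25·124/7 = 10.4286.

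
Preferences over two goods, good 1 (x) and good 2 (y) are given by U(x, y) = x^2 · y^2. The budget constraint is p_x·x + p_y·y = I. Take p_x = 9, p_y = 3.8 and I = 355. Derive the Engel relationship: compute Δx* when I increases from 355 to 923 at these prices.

Tangency: MRS = y/x = p_x/p_y.
Rearranging, p_y·y = p_x·x. Substituting into the budget gives p_x·x·(1 + 1) = I.
Demand: x*(p_x,p_y,I) = 0.5·I/p_x and y* = 0.5·I/p_y.
At p_x=9, p_y=3.8, I=355: x* = 0.5·355/9 = 19.7222.
At I' = 923: x* = 51.2778. Change: 51.2778 − 19.7222 = 31.5556.

Δx* = 31.5556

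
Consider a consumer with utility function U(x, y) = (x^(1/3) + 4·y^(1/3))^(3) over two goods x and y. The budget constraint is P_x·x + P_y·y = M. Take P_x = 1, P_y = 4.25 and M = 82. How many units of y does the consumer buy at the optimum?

y* = 15.3409

MU_x ∝ x^(-2/3), MU_y ∝ 4·y^(-2/3), so MRS = (1/4)·(y/x)^(2/3) = P_x/P_y.
Hence y/x = (4·P_x/P_y)^(1/(2/3)), i.e. raised to the 1.5 power.
With the ratio pinned down, the budget gives x* = M/(P_x + P_y·(y/x)) and y* = (y/x)·x*.
Numerically y/x = 0.913075, so x* = 82/(1 + 4.25·0.913075) = 16.8013 and y* = 0.913075·16.8013 = 15.3409.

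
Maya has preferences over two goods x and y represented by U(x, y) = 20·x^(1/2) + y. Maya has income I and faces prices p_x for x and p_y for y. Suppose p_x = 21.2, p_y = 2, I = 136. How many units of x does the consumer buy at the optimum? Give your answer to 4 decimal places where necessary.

Set MRS = p_x/p_y: 10·x^(−1/2) = p_x/p_y.
Thus x* = (10·p_y/p_x)² — independent of I — with the rest of income spent on y.
Plugging in: x* = (10·2/21.2)² = 0.89.

x* = 0.89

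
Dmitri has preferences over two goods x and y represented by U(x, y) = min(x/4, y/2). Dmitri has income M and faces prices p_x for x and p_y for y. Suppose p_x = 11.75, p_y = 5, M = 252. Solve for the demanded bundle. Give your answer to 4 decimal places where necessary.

With perfect complements, no substitution: consume in ratio x:y = 4:2.
Budget: p_x·x + p_y·(1/2)·x = M, so (4·p_x + 2·p_y)·x = 4·M.
Demand: x*(p_x,p_y,M) = 4·M/(4·p_x + 2·p_y), y* = 2·M/(4·p_x + 2·p_y).
Here 4·11.75 + 2·5 = 57, giving x* = 17.6842 and y* = 8.8421.

x* = 17.6842, y* = 8.8421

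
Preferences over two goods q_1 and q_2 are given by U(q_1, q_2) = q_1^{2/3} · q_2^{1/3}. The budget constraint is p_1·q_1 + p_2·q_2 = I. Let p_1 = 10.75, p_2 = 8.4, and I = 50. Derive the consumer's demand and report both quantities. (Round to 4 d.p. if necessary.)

q_1* = 3.1008, q_2* = 1.9841

The MRS is 2·q_2/q_1. Set MRS = p_1/p_2.
Rearranging, p_2·q_2 = (1/2)·p_1·q_1. Substituting into the budget gives p_1·q_1·(1 + (1/2)) = I.
Demand: q_1*(p_1,p_2,I) = 2/3·I/p_1 and q_2* = 1/3·I/p_2.
At p_1=10.75, p_2=8.4, I=50: q_1* = 2/3·50/10.75 = 3.1008, q_2* = 1.9841.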